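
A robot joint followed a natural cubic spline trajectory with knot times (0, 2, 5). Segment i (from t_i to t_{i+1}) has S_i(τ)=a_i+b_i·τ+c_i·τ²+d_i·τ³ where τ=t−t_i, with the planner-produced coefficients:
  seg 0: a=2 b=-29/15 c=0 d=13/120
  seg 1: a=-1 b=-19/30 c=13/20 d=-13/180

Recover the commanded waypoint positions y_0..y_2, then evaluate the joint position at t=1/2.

y_0=2 y_1=-1 y_2=1
S(1/2) = 67/64

y_0 = S_0(0) = a_0 = 2
y_1 = S_1(0) = a_1 = -1
y_2 = S_1(3) = 1
t_q=1/2 is in segment 0 (τ=1/2); S_0(τ)=67/64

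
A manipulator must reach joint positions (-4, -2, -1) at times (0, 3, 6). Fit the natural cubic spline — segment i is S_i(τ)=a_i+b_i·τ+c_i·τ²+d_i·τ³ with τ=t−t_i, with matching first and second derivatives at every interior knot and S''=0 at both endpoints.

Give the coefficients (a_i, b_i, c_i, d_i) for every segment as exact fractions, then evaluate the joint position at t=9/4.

  seg 0: a=-4 b=3/4 c=0 d=-1/108
  seg 1: a=-2 b=1/2 c=-1/12 d=1/108
S(9/4) = -619/256

Δ: Δ0=2/3, Δ1=1/3
row 1: diag=12, rhs=-2; c'=1/4, d'=-1/6
back: M1=-1/6
M: M0=0, M1=-1/6, M2=0
seg 0: a=-4, c=M0/2=0, d=(M1−M0)/(6·3)=-1/108, b=Δ0−h0·(2M0+M1)/6=3/4
seg 1: a=-2, c=M1/2=-1/12, d=(M2−M1)/(6·3)=1/108, b=Δ1−h1·(2M1+M2)/6=1/2
t_q=9/4 → seg 0, τ=9/4; S=-4+3/4·τ+0·τ²+-1/108·τ³=-619/256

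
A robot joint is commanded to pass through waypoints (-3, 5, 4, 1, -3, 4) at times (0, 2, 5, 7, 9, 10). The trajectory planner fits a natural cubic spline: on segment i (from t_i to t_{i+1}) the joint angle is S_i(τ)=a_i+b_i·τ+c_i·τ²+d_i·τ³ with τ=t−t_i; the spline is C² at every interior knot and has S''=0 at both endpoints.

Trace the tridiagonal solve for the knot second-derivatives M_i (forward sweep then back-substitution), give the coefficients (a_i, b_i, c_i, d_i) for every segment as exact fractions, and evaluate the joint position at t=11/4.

  seg 0: a=-3 b=13954/2823 c=0 d=-1331/5646
  seg 1: a=5 b=5968/2823 c=-1331/941 d=1690/8469
  seg 2: a=4 b=-2780/2823 c=359/941 d=-7217/22584
  seg 3: a=1 b=-18595/5646 c=-5781/3764 d=12323/11292
  seg 4: a=-3 b=20657/5646 c=18865/3764 d=-18865/11292
S(11/4) = 176881/30112

Δ: Δ0=4, Δ1=-1/3, Δ2=-3/2, Δ3=-2, Δ4=7
row 1: diag=10, rhs=-26; c'=3/10, d'=-13/5
row 2: denom=10−3·3/10=91/10; d'=(-7−3·-13/5)/(91/10)=8/91
row 3: denom=8−2·20/91=688/91; d'=(-3−2·8/91)/(688/91)=-289/688
row 4: denom=6−2·91/344=941/172; d'=(54−2·-289/688)/(941/172)=18865/1882
back: M4=18865/1882
back: M3=-289/688−91/344·18865/1882=-5781/1882
back: M2=8/91−20/91·-5781/1882=718/941
back: M1=-13/5−3/10·718/941=-2662/941
M: M0=0, M1=-2662/941, M2=718/941, M3=-5781/1882, M4=18865/1882, M5=0
seg 0: a=-3, c=M0/2=0, d=(M1−M0)/(6·2)=-1331/5646, b=Δ0−h0·(2M0+M1)/6=13954/2823
seg 1: a=5, c=M1/2=-1331/941, d=(M2−M1)/(6·3)=1690/8469, b=Δ1−h1·(2M1+M2)/6=5968/2823
seg 2: a=4, c=M2/2=359/941, d=(M3−M2)/(6·2)=-7217/22584, b=Δ2−h2·(2M2+M3)/6=-2780/2823
seg 3: a=1, c=M3/2=-5781/3764, d=(M4−M3)/(6·2)=12323/11292, b=Δ3−h3·(2M3+M4)/6=-18595/5646
seg 4: a=-3, c=M4/2=18865/3764, d=(M5−M4)/(6·1)=-18865/11292, b=Δ4−h4·(2M4+M5)/6=20657/5646
t_q=11/4 → seg 1, τ=3/4; S=5+5968/2823·τ+-1331/941·τ²+1690/8469·τ³=176881/30112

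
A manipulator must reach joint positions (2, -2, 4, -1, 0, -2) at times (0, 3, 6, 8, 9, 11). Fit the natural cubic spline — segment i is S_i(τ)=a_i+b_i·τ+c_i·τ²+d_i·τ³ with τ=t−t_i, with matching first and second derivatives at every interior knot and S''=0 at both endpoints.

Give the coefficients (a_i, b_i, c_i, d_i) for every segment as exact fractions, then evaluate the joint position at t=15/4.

Δ: Δ0=-4/3, Δ1=2, Δ2=-5/2, Δ3=1, Δ4=-1
row 1: diag=12, rhs=20; c'=1/4, d'=5/3
row 2: denom=10−3·1/4=37/4; d'=(-27−3·5/3)/(37/4)=-128/37
row 3: denom=6−2·8/37=206/37; d'=(21−2·-128/37)/(206/37)=1033/206
row 4: denom=6−1·37/206=1199/206; d'=(-12−1·1033/206)/(1199/206)=-3505/1199
back: M4=-3505/1199
back: M3=1033/206−37/206·-3505/1199=6642/1199
back: M2=-128/37−8/37·6642/1199=-5584/1199
back: M1=5/3−1/4·-5584/1199=10183/3597
M: M0=0, M1=10183/3597, M2=-5584/1199, M3=6642/1199, M4=-3505/1199, M5=0
seg 0: a=2, c=M0/2=0, d=(M1−M0)/(6·3)=10183/64746, b=Δ0−h0·(2M0+M1)/6=-19775/7194
seg 1: a=-2, c=M1/2=10183/7194, d=(M2−M1)/(6·3)=-26935/64746, b=Δ1−h1·(2M1+M2)/6=5387/3597
seg 2: a=4, c=M2/2=-2792/1199, d=(M3−M2)/(6·2)=6113/7194, b=Δ2−h2·(2M2+M3)/6=-8933/7194
seg 3: a=-1, c=M3/2=3321/1199, d=(M4−M3)/(6·1)=-10147/7194, b=Δ3−h3·(2M3+M4)/6=-235/654
seg 4: a=0, c=M4/2=-3505/2398, d=(M5−M4)/(6·2)=3505/14388, b=Δ4−h4·(2M4+M5)/6=3413/3597
t_q=15/4 → seg 1, τ=3/4; S=-2+5387/3597·τ+10183/7194·τ²+-26935/64746·τ³=-39299/153472

  seg 0: a=2 b=-19775/7194 c=0 d=10183/64746
  seg 1: a=-2 b=5387/3597 c=10183/7194 d=-26935/64746
  seg 2: a=4 b=-8933/7194 c=-2792/1199 d=6113/7194
  seg 3: a=-1 b=-235/654 c=3321/1199 d=-10147/7194
  seg 4: a=0 b=3413/3597 c=-3505/2398 d=3505/14388
S(15/4) = -39299/153472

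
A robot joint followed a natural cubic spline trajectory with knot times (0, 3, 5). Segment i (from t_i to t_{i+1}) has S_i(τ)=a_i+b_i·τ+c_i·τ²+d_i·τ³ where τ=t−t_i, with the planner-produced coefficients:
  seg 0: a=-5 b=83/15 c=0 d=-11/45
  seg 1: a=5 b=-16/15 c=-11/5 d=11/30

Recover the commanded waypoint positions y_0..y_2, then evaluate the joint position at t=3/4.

y_0 = S_0(0) = a_0 = -5
y_1 = S_1(0) = a_1 = 5
y_2 = S_1(2) = -3
t_q=3/4 is in segment 0 (τ=3/4); S_0(τ)=-61/64

y_0=-5 y_1=5 y_2=-3
S(3/4) = -61/64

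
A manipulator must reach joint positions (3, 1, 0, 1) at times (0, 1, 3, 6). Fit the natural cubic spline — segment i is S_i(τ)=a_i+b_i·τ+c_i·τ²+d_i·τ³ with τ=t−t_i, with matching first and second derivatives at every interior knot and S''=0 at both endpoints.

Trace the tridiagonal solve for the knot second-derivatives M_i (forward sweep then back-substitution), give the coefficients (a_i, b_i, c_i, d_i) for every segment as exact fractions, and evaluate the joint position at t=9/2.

  seg 0: a=3 b=-47/21 c=0 d=5/21
  seg 1: a=1 b=-32/21 c=5/7 d=-17/168
  seg 2: a=0 b=5/42 c=3/28 d=-1/84
S(9/2) = 85/224

Δ: Δ0=-2, Δ1=-1/2, Δ2=1/3
row 1: diag=6, rhs=9; c'=1/3, d'=3/2
row 2: denom=10−2·1/3=28/3; d'=(5−2·3/2)/(28/3)=3/14
back: M2=3/14
back: M1=3/2−1/3·3/14=10/7
M: M0=0, M1=10/7, M2=3/14, M3=0
seg 0: a=3, c=M0/2=0, d=(M1−M0)/(6·1)=5/21, b=Δ0−h0·(2M0+M1)/6=-47/21
seg 1: a=1, c=M1/2=5/7, d=(M2−M1)/(6·2)=-17/168, b=Δ1−h1·(2M1+M2)/6=-32/21
seg 2: a=0, c=M2/2=3/28, d=(M3−M2)/(6·3)=-1/84, b=Δ2−h2·(2M2+M3)/6=5/42
t_q=9/2 → seg 2, τ=3/2; S=0+5/42·τ+3/28·τ²+-1/84·τ³=85/224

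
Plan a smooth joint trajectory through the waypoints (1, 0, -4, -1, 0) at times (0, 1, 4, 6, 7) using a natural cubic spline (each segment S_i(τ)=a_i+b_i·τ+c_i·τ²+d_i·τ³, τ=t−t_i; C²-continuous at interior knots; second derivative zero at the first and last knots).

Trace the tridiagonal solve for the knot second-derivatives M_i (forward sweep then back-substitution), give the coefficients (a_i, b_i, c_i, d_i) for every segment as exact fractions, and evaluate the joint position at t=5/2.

Δ: Δ0=-1, Δ1=-4/3, Δ2=3/2, Δ3=1
row 1: diag=8, rhs=-2; c'=3/8, d'=-1/4
row 2: denom=10−3·3/8=71/8; d'=(17−3·-1/4)/(71/8)=2
row 3: denom=6−2·16/71=394/71; d'=(-3−2·2)/(394/71)=-497/394
back: M3=-497/394
back: M2=2−16/71·-497/394=450/197
back: M1=-1/4−3/8·450/197=-218/197
M: M0=0, M1=-218/197, M2=450/197, M3=-497/394, M4=0
seg 0: a=1, c=M0/2=0, d=(M1−M0)/(6·1)=-109/591, b=Δ0−h0·(2M0+M1)/6=-482/591
seg 1: a=0, c=M1/2=-109/197, d=(M2−M1)/(6·3)=334/1773, b=Δ1−h1·(2M1+M2)/6=-809/591
seg 2: a=-4, c=M2/2=225/197, d=(M3−M2)/(6·2)=-1397/4728, b=Δ2−h2·(2M2+M3)/6=235/591
seg 3: a=-1, c=M3/2=-497/788, d=(M4−M3)/(6·1)=497/2364, b=Δ3−h3·(2M3+M4)/6=1679/1182
t_q=5/2 → seg 1, τ=3/2; S=0+-809/591·τ+-109/197·τ²+334/1773·τ³=-1049/394

  seg 0: a=1 b=-482/591 c=0 d=-109/591
  seg 1: a=0 b=-809/591 c=-109/197 d=334/1773
  seg 2: a=-4 b=235/591 c=225/197 d=-1397/4728
  seg 3: a=-1 b=1679/1182 c=-497/788 d=497/2364
S(5/2) = -1049/394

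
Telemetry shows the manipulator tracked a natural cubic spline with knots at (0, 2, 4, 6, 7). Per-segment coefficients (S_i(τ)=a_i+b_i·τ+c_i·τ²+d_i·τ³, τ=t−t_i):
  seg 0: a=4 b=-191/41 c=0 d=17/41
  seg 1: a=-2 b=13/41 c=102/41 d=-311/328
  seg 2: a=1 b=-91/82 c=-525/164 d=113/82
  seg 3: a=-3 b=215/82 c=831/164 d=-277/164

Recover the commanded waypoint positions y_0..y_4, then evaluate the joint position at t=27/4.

y_0=4 y_1=-2 y_2=1 y_3=-3 y_4=3
S(27/4) = 11589/10496

y_0 = S_0(0) = a_0 = 4
y_1 = S_1(0) = a_1 = -2
y_2 = S_2(0) = a_2 = 1
y_3 = S_3(0) = a_3 = -3
y_4 = S_3(1) = 3
t_q=27/4 is in segment 3 (τ=3/4); S_3(τ)=11589/10496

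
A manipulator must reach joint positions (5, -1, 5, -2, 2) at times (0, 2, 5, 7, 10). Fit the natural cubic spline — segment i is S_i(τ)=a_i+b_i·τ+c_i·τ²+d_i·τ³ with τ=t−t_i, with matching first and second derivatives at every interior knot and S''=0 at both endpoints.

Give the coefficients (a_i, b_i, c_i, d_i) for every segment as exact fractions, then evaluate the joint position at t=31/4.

Δ: Δ0=-3, Δ1=2, Δ2=-7/2, Δ3=4/3
row 1: diag=10, rhs=30; c'=3/10, d'=3
row 2: denom=10−3·3/10=91/10; d'=(-33−3·3)/(91/10)=-60/13
row 3: denom=10−2·20/91=870/91; d'=(29−2·-60/13)/(870/91)=3479/870
back: M3=3479/870
back: M2=-60/13−20/91·3479/870=-478/87
back: M1=3−3/10·-478/87=674/145
M: M0=0, M1=674/145, M2=-478/87, M3=3479/870, M4=0
seg 0: a=5, c=M0/2=0, d=(M1−M0)/(6·2)=337/870, b=Δ0−h0·(2M0+M1)/6=-1979/435
seg 1: a=-1, c=M1/2=337/145, d=(M2−M1)/(6·3)=-2206/3915, b=Δ1−h1·(2M1+M2)/6=43/435
seg 2: a=5, c=M2/2=-239/87, d=(M3−M2)/(6·2)=2753/3480, b=Δ2−h2·(2M2+M3)/6=-509/435
seg 3: a=-2, c=M3/2=3479/1740, d=(M4−M3)/(6·3)=-3479/15660, b=Δ3−h3·(2M3+M4)/6=-773/290
t_q=31/4 → seg 3, τ=3/4; S=-2+-773/290·τ+3479/1740·τ²+-3479/15660·τ³=-110179/37120

  seg 0: a=5 b=-1979/435 c=0 d=337/870
  seg 1: a=-1 b=43/435 c=337/145 d=-2206/3915
  seg 2: a=5 b=-509/435 c=-239/87 d=2753/3480
  seg 3: a=-2 b=-773/290 c=3479/1740 d=-3479/15660
S(31/4) = -110179/37120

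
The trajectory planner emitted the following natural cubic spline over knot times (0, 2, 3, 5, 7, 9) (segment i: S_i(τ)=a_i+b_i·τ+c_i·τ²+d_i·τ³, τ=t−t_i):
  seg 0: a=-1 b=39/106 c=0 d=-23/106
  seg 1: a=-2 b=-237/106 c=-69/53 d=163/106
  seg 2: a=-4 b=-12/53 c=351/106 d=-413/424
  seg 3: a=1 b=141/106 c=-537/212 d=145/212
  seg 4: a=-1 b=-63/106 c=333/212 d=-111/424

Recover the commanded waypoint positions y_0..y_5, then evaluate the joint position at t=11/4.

y_0=-1 y_1=-2 y_2=-4 y_3=1 y_4=-1 y_5=2
S(11/4) = -25511/6784

y_0 = S_0(0) = a_0 = -1
y_1 = S_1(0) = a_1 = -2
y_2 = S_2(0) = a_2 = -4
y_3 = S_3(0) = a_3 = 1
y_4 = S_4(0) = a_4 = -1
y_5 = S_4(2) = 2
t_q=11/4 is in segment 1 (τ=3/4); S_1(τ)=-25511/6784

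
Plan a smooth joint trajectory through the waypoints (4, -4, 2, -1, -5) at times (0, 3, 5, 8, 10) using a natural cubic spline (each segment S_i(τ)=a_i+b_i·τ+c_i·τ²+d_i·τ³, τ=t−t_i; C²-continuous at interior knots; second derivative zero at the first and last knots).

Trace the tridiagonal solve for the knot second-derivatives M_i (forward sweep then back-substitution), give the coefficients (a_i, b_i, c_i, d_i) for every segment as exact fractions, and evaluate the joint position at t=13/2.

  seg 0: a=4 b=-47/10 c=0 d=61/270
  seg 1: a=-4 b=7/5 c=61/30 d=-37/60
  seg 2: a=2 b=32/15 c=-5/3 d=28/135
  seg 3: a=-1 b=-34/15 c=1/5 d=-1/30
S(13/2) = 43/20

Δ: Δ0=-8/3, Δ1=3, Δ2=-1, Δ3=-2
row 1: diag=10, rhs=34; c'=1/5, d'=17/5
row 2: denom=10−2·1/5=48/5; d'=(-24−2·17/5)/(48/5)=-77/24
row 3: denom=10−3·5/16=145/16; d'=(-6−3·-77/24)/(145/16)=2/5
back: M3=2/5
back: M2=-77/24−5/16·2/5=-10/3
back: M1=17/5−1/5·-10/3=61/15
M: M0=0, M1=61/15, M2=-10/3, M3=2/5, M4=0
seg 0: a=4, c=M0/2=0, d=(M1−M0)/(6·3)=61/270, b=Δ0−h0·(2M0+M1)/6=-47/10
seg 1: a=-4, c=M1/2=61/30, d=(M2−M1)/(6·2)=-37/60, b=Δ1−h1·(2M1+M2)/6=7/5
seg 2: a=2, c=M2/2=-5/3, d=(M3−M2)/(6·3)=28/135, b=Δ2−h2·(2M2+M3)/6=32/15
seg 3: a=-1, c=M3/2=1/5, d=(M4−M3)/(6·2)=-1/30, b=Δ3−h3·(2M3+M4)/6=-34/15
t_q=13/2 → seg 2, τ=3/2; S=2+32/15·τ+-5/3·τ²+28/135·τ³=43/20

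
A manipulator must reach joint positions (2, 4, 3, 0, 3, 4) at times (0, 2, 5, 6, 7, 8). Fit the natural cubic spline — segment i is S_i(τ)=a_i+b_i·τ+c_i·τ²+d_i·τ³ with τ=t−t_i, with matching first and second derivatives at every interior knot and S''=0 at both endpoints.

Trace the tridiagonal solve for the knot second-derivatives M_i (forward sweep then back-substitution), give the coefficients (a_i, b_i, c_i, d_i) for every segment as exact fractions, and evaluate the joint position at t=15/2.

  seg 0: a=2 b=563/615 c=0 d=13/615
  seg 1: a=4 b=719/615 c=26/205 d=-386/1845
  seg 2: a=3 b=-2287/615 c=-72/41 d=1522/615
  seg 3: a=0 b=119/615 c=1162/205 d=-352/123
  seg 4: a=3 b=1811/615 c=-598/205 d=598/615
S(15/2) = 3169/820

Δ: Δ0=1, Δ1=-1/3, Δ2=-3, Δ3=3, Δ4=1
row 1: diag=10, rhs=-8; c'=3/10, d'=-4/5
row 2: denom=8−3·3/10=71/10; d'=(-16−3·-4/5)/(71/10)=-136/71
row 3: denom=4−1·10/71=274/71; d'=(36−1·-136/71)/(274/71)=1346/137
row 4: denom=4−1·71/274=1025/274; d'=(-12−1·1346/137)/(1025/274)=-1196/205
back: M4=-1196/205
back: M3=1346/137−71/274·-1196/205=2324/205
back: M2=-136/71−10/71·2324/205=-144/41
back: M1=-4/5−3/10·-144/41=52/205
M: M0=0, M1=52/205, M2=-144/41, M3=2324/205, M4=-1196/205, M5=0
seg 0: a=2, c=M0/2=0, d=(M1−M0)/(6·2)=13/615, b=Δ0−h0·(2M0+M1)/6=563/615
seg 1: a=4, c=M1/2=26/205, d=(M2−M1)/(6·3)=-386/1845, b=Δ1−h1·(2M1+M2)/6=719/615
seg 2: a=3, c=M2/2=-72/41, d=(M3−M2)/(6·1)=1522/615, b=Δ2−h2·(2M2+M3)/6=-2287/615
seg 3: a=0, c=M3/2=1162/205, d=(M4−M3)/(6·1)=-352/123, b=Δ3−h3·(2M3+M4)/6=119/615
seg 4: a=3, c=M4/2=-598/205, d=(M5−M4)/(6·1)=598/615, b=Δ4−h4·(2M4+M5)/6=1811/615
t_q=15/2 → seg 4, τ=1/2; S=3+1811/615·τ+-598/205·τ²+598/615·τ³=3169/820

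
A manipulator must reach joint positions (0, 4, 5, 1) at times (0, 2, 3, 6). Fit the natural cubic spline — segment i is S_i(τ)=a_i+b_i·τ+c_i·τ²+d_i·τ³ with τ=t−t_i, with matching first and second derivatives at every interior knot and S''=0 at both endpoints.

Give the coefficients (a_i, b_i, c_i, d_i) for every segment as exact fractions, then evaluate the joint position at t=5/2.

  seg 0: a=0 b=316/141 c=0 d=-17/282
  seg 1: a=4 b=214/141 c=-17/47 d=-22/141
  seg 2: a=5 b=46/141 c=-39/47 d=13/141
S(5/2) = 437/94

Δ: Δ0=2, Δ1=1, Δ2=-4/3
row 1: diag=6, rhs=-6; c'=1/6, d'=-1
row 2: denom=8−1·1/6=47/6; d'=(-14−1·-1)/(47/6)=-78/47
back: M2=-78/47
back: M1=-1−1/6·-78/47=-34/47
M: M0=0, M1=-34/47, M2=-78/47, M3=0
seg 0: a=0, c=M0/2=0, d=(M1−M0)/(6·2)=-17/282, b=Δ0−h0·(2M0+M1)/6=316/141
seg 1: a=4, c=M1/2=-17/47, d=(M2−M1)/(6·1)=-22/141, b=Δ1−h1·(2M1+M2)/6=214/141
seg 2: a=5, c=M2/2=-39/47, d=(M3−M2)/(6·3)=13/141, b=Δ2−h2·(2M2+M3)/6=46/141
t_q=5/2 → seg 1, τ=1/2; S=4+214/141·τ+-17/47·τ²+-22/141·τ³=437/94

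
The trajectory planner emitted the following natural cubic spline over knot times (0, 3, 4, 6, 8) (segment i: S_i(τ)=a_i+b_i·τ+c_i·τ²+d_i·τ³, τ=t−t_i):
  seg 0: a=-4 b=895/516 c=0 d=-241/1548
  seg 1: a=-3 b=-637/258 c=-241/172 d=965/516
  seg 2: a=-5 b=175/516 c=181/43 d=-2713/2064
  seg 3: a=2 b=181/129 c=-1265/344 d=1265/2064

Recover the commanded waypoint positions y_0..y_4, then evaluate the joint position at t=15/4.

y_0 = S_0(0) = a_0 = -4
y_1 = S_1(0) = a_1 = -3
y_2 = S_2(0) = a_2 = -5
y_3 = S_3(0) = a_3 = 2
y_4 = S_3(2) = -5
t_q=15/4 is in segment 1 (τ=3/4); S_1(τ)=-53399/11008

y_0=-4 y_1=-3 y_2=-5 y_3=2 y_4=-5
S(15/4) = -53399/11008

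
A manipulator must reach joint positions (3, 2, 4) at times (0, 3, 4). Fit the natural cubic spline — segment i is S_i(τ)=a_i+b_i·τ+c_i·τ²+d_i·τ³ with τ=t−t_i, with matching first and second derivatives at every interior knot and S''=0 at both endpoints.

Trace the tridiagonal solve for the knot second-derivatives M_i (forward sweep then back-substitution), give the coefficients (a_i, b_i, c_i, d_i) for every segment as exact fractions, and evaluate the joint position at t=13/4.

Δ: Δ0=-1/3, Δ1=2
row 1: diag=8, rhs=14; c'=1/8, d'=7/4
back: M1=7/4
M: M0=0, M1=7/4, M2=0
seg 0: a=3, c=M0/2=0, d=(M1−M0)/(6·3)=7/72, b=Δ0−h0·(2M0+M1)/6=-29/24
seg 1: a=2, c=M1/2=7/8, d=(M2−M1)/(6·1)=-7/24, b=Δ1−h1·(2M1+M2)/6=17/12
t_q=13/4 → seg 1, τ=1/4; S=2+17/12·τ+7/8·τ²+-7/24·τ³=1231/512

  seg 0: a=3 b=-29/24 c=0 d=7/72
  seg 1: a=2 b=17/12 c=7/8 d=-7/24
S(13/4) = 1231/512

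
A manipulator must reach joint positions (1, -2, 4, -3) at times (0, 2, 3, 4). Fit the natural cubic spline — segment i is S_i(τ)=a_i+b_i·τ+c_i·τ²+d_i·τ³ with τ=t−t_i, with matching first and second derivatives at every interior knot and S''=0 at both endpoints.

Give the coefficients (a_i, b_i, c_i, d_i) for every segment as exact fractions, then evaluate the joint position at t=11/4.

  seg 0: a=1 b=-241/46 c=0 d=43/46
  seg 1: a=-2 b=275/46 c=129/23 d=-257/46
  seg 2: a=4 b=10/23 c=-513/46 d=171/46
S(11/4) = 9661/2944

Δ: Δ0=-3/2, Δ1=6, Δ2=-7
row 1: diag=6, rhs=45; c'=1/6, d'=15/2
row 2: denom=4−1·1/6=23/6; d'=(-78−1·15/2)/(23/6)=-513/23
back: M2=-513/23
back: M1=15/2−1/6·-513/23=258/23
M: M0=0, M1=258/23, M2=-513/23, M3=0
seg 0: a=1, c=M0/2=0, d=(M1−M0)/(6·2)=43/46, b=Δ0−h0·(2M0+M1)/6=-241/46
seg 1: a=-2, c=M1/2=129/23, d=(M2−M1)/(6·1)=-257/46, b=Δ1−h1·(2M1+M2)/6=275/46
seg 2: a=4, c=M2/2=-513/46, d=(M3−M2)/(6·1)=171/46, b=Δ2−h2·(2M2+M3)/6=10/23
t_q=11/4 → seg 1, τ=3/4; S=-2+275/46·τ+129/23·τ²+-257/46·τ³=9661/2944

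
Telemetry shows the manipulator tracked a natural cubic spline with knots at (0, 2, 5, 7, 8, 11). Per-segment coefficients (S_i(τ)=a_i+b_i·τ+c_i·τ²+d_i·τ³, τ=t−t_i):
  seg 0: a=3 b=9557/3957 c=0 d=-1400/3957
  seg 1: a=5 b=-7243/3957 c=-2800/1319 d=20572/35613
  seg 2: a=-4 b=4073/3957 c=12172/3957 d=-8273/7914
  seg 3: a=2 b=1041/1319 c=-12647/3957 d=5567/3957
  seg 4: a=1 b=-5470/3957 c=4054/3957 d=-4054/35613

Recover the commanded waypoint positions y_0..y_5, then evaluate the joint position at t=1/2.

y_0=3 y_1=5 y_2=-4 y_3=2 y_4=1 y_5=3
S(1/2) = 10983/2638

y_0 = S_0(0) = a_0 = 3
y_1 = S_1(0) = a_1 = 5
y_2 = S_2(0) = a_2 = -4
y_3 = S_3(0) = a_3 = 2
y_4 = S_4(0) = a_4 = 1
y_5 = S_4(3) = 3
t_q=1/2 is in segment 0 (τ=1/2); S_0(τ)=10983/2638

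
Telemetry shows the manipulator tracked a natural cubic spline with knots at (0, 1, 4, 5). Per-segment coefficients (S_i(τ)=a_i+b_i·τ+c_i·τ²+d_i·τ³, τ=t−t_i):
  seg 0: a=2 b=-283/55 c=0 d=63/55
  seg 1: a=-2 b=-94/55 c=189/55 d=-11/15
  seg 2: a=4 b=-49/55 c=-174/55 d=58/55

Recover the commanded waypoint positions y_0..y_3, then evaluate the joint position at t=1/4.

y_0=2 y_1=-2 y_2=4 y_3=1
S(1/4) = 515/704

y_0 = S_0(0) = a_0 = 2
y_1 = S_1(0) = a_1 = -2
y_2 = S_2(0) = a_2 = 4
y_3 = S_2(1) = 1
t_q=1/4 is in segment 0 (τ=1/4); S_0(τ)=515/704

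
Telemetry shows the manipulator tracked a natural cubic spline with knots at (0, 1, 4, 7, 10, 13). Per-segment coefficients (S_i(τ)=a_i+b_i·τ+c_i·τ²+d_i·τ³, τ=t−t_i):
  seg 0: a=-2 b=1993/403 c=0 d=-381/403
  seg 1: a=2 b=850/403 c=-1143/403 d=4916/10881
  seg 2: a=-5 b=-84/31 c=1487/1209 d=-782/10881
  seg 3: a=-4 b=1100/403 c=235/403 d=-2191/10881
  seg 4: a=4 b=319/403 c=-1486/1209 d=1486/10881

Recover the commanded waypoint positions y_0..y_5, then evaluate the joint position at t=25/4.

y_0=-2 y_1=2 y_2=-5 y_3=-4 y_4=4 y_5=-1
S(25/4) = -73363/12896

y_0 = S_0(0) = a_0 = -2
y_1 = S_1(0) = a_1 = 2
y_2 = S_2(0) = a_2 = -5
y_3 = S_3(0) = a_3 = -4
y_4 = S_4(0) = a_4 = 4
y_5 = S_4(3) = -1
t_q=25/4 is in segment 2 (τ=9/4); S_2(τ)=-73363/12896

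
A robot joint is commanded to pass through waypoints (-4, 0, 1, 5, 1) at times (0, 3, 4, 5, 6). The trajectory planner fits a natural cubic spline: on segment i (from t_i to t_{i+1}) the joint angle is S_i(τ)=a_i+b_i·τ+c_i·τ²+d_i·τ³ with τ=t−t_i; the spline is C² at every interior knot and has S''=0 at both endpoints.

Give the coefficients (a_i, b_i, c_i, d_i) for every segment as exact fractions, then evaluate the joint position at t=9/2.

Δ: Δ0=4/3, Δ1=1, Δ2=4, Δ3=-4
row 1: diag=8, rhs=-2; c'=1/8, d'=-1/4
row 2: denom=4−1·1/8=31/8; d'=(18−1·-1/4)/(31/8)=146/31
row 3: denom=4−1·8/31=116/31; d'=(-48−1·146/31)/(116/31)=-817/58
back: M3=-817/58
back: M2=146/31−8/31·-817/58=242/29
back: M1=-1/4−1/8·242/29=-75/58
M: M0=0, M1=-75/58, M2=242/29, M3=-817/58, M4=0
seg 0: a=-4, c=M0/2=0, d=(M1−M0)/(6·3)=-25/348, b=Δ0−h0·(2M0+M1)/6=689/348
seg 1: a=0, c=M1/2=-75/116, d=(M2−M1)/(6·1)=559/348, b=Δ1−h1·(2M1+M2)/6=7/174
seg 2: a=1, c=M2/2=121/29, d=(M3−M2)/(6·1)=-1301/348, b=Δ2−h2·(2M2+M3)/6=1241/348
seg 3: a=5, c=M3/2=-817/116, d=(M4−M3)/(6·1)=817/348, b=Δ3−h3·(2M3+M4)/6=121/174
t_q=9/2 → seg 2, τ=1/2; S=1+1241/348·τ+121/29·τ²+-1301/348·τ³=3117/928

  seg 0: a=-4 b=689/348 c=0 d=-25/348
  seg 1: a=0 b=7/174 c=-75/116 d=559/348
  seg 2: a=1 b=1241/348 c=121/29 d=-1301/348
  seg 3: a=5 b=121/174 c=-817/116 d=817/348
S(9/2) = 3117/928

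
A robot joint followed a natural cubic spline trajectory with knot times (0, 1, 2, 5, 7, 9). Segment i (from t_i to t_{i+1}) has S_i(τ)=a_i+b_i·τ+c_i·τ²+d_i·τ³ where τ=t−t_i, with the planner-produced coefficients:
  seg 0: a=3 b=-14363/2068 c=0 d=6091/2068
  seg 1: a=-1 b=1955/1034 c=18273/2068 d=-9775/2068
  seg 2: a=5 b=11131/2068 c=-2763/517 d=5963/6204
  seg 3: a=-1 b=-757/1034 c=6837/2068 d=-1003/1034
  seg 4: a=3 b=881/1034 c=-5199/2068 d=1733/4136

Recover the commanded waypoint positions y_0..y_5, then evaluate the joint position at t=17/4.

y_0 = S_0(0) = a_0 = 3
y_1 = S_1(0) = a_1 = -1
y_2 = S_2(0) = a_2 = 5
y_3 = S_3(0) = a_3 = -1
y_4 = S_4(0) = a_4 = 3
y_5 = S_4(2) = -2
t_q=17/4 is in segment 2 (τ=9/4); S_2(τ)=132785/132352

y_0=3 y_1=-1 y_2=5 y_3=-1 y_4=3 y_5=-2
S(17/4) = 132785/132352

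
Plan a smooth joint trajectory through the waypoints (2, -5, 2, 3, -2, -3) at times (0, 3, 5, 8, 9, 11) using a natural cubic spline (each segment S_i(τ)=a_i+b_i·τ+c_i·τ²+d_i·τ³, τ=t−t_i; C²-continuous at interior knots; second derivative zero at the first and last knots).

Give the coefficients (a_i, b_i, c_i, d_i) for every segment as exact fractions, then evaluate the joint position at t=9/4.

Δ: Δ0=-7/3, Δ1=7/2, Δ2=1/3, Δ3=-5, Δ4=-1/2
row 1: diag=10, rhs=35; c'=1/5, d'=7/2
row 2: denom=10−2·1/5=48/5; d'=(-19−2·7/2)/(48/5)=-65/24
row 3: denom=8−3·5/16=113/16; d'=(-32−3·-65/24)/(113/16)=-382/113
row 4: denom=6−1·16/113=662/113; d'=(27−1·-382/113)/(662/113)=3433/662
back: M4=3433/662
back: M3=-382/113−16/113·3433/662=-1362/331
back: M2=-65/24−5/16·-1362/331=-2825/1986
back: M1=7/2−1/5·-2825/1986=3758/993
M: M0=0, M1=3758/993, M2=-2825/1986, M3=-1362/331, M4=3433/662, M5=0
seg 0: a=2, c=M0/2=0, d=(M1−M0)/(6·3)=1879/8937, b=Δ0−h0·(2M0+M1)/6=-4196/993
seg 1: a=-5, c=M1/2=1879/993, d=(M2−M1)/(6·2)=-1149/2648, b=Δ1−h1·(2M1+M2)/6=1441/993
seg 2: a=2, c=M2/2=-2825/3972, d=(M3−M2)/(6·3)=-5347/35748, b=Δ2−h2·(2M2+M3)/6=7573/1986
seg 3: a=3, c=M3/2=-681/331, d=(M4−M3)/(6·1)=6157/3972, b=Δ3−h3·(2M3+M4)/6=-17845/3972
seg 4: a=-2, c=M4/2=3433/1324, d=(M5−M4)/(6·2)=-3433/7944, b=Δ4−h4·(2M4+M5)/6=-7859/1986
t_q=9/4 → seg 0, τ=9/4; S=2+-4196/993·τ+0·τ²+1879/8937·τ³=-108307/21184

  seg 0: a=2 b=-4196/993 c=0 d=1879/8937
  seg 1: a=-5 b=1441/993 c=1879/993 d=-1149/2648
  seg 2: a=2 b=7573/1986 c=-2825/3972 d=-5347/35748
  seg 3: a=3 b=-17845/3972 c=-681/331 d=6157/3972
  seg 4: a=-2 b=-7859/1986 c=3433/1324 d=-3433/7944
S(9/4) = -108307/21184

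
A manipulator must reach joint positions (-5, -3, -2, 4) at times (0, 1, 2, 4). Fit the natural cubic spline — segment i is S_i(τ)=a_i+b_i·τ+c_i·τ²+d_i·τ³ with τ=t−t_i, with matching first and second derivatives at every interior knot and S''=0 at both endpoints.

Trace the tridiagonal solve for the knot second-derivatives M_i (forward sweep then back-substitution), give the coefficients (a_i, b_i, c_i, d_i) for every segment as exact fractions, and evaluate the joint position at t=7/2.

  seg 0: a=-5 b=54/23 c=0 d=-8/23
  seg 1: a=-3 b=30/23 c=-24/23 d=17/23
  seg 2: a=-2 b=33/23 c=27/23 d=-9/46
S(7/2) = 785/368

Δ: Δ0=2, Δ1=1, Δ2=3
row 1: diag=4, rhs=-6; c'=1/4, d'=-3/2
row 2: denom=6−1·1/4=23/4; d'=(12−1·-3/2)/(23/4)=54/23
back: M2=54/23
back: M1=-3/2−1/4·54/23=-48/23
M: M0=0, M1=-48/23, M2=54/23, M3=0
seg 0: a=-5, c=M0/2=0, d=(M1−M0)/(6·1)=-8/23, b=Δ0−h0·(2M0+M1)/6=54/23
seg 1: a=-3, c=M1/2=-24/23, d=(M2−M1)/(6·1)=17/23, b=Δ1−h1·(2M1+M2)/6=30/23
seg 2: a=-2, c=M2/2=27/23, d=(M3−M2)/(6·2)=-9/46, b=Δ2−h2·(2M2+M3)/6=33/23
t_q=7/2 → seg 2, τ=3/2; S=-2+33/23·τ+27/23·τ²+-9/46·τ³=785/368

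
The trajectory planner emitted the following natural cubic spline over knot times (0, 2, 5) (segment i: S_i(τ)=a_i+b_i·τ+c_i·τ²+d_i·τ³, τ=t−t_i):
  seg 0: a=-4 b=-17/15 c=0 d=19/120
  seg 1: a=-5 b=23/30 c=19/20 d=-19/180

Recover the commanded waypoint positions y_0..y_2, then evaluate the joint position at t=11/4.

y_0 = S_0(0) = a_0 = -4
y_1 = S_1(0) = a_1 = -5
y_2 = S_1(3) = 3
t_q=11/4 is in segment 1 (τ=3/4); S_1(τ)=-5037/1280

y_0=-4 y_1=-5 y_2=3
S(11/4) = -5037/1280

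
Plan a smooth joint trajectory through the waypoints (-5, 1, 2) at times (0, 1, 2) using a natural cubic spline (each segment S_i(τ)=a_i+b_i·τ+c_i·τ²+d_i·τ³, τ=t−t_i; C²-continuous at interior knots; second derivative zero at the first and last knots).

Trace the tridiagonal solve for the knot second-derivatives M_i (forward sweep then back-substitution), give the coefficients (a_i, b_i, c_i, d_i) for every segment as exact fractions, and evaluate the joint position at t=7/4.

Δ: Δ0=6, Δ1=1
row 1: diag=4, rhs=-30; c'=1/4, d'=-15/2
back: M1=-15/2
M: M0=0, M1=-15/2, M2=0
seg 0: a=-5, c=M0/2=0, d=(M1−M0)/(6·1)=-5/4, b=Δ0−h0·(2M0+M1)/6=29/4
seg 1: a=1, c=M1/2=-15/4, d=(M2−M1)/(6·1)=5/4, b=Δ1−h1·(2M1+M2)/6=7/2
t_q=7/4 → seg 1, τ=3/4; S=1+7/2·τ+-15/4·τ²+5/4·τ³=523/256

  seg 0: a=-5 b=29/4 c=0 d=-5/4
  seg 1: a=1 b=7/2 c=-15/4 d=5/4
S(7/4) = 523/256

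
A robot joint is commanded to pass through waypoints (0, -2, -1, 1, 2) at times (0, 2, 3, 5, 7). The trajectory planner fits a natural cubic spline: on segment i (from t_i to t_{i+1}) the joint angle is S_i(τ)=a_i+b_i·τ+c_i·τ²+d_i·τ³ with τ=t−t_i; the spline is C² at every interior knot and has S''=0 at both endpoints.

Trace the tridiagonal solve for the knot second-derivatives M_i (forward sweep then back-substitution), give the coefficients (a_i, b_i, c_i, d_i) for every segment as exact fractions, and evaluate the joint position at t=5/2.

  seg 0: a=0 b=-215/128 c=0 d=87/512
  seg 1: a=-2 b=23/64 c=261/256 d=-97/256
  seg 2: a=-1 b=323/256 c=-15/128 d=-7/1024
  seg 3: a=1 b=91/128 c=-81/512 d=27/1024
S(5/2) = -3303/2048

Δ: Δ0=-1, Δ1=1, Δ2=1, Δ3=1/2
row 1: diag=6, rhs=12; c'=1/6, d'=2
row 2: denom=6−1·1/6=35/6; d'=(0−1·2)/(35/6)=-12/35
row 3: denom=8−2·12/35=256/35; d'=(-3−2·-12/35)/(256/35)=-81/256
back: M3=-81/256
back: M2=-12/35−12/35·-81/256=-15/64
back: M1=2−1/6·-15/64=261/128
M: M0=0, M1=261/128, M2=-15/64, M3=-81/256, M4=0
seg 0: a=0, c=M0/2=0, d=(M1−M0)/(6·2)=87/512, b=Δ0−h0·(2M0+M1)/6=-215/128
seg 1: a=-2, c=M1/2=261/256, d=(M2−M1)/(6·1)=-97/256, b=Δ1−h1·(2M1+M2)/6=23/64
seg 2: a=-1, c=M2/2=-15/128, d=(M3−M2)/(6·2)=-7/1024, b=Δ2−h2·(2M2+M3)/6=323/256
seg 3: a=1, c=M3/2=-81/512, d=(M4−M3)/(6·2)=27/1024, b=Δ3−h3·(2M3+M4)/6=91/128
t_q=5/2 → seg 1, τ=1/2; S=-2+23/64·τ+261/256·τ²+-97/256·τ³=-3303/2048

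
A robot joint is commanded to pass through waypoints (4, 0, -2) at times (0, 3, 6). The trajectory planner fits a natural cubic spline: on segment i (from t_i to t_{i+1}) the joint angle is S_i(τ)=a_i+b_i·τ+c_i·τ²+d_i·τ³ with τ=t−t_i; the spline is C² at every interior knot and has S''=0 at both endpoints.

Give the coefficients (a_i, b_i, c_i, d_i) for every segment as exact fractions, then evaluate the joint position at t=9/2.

Δ: Δ0=-4/3, Δ1=-2/3
row 1: diag=12, rhs=4; c'=1/4, d'=1/3
back: M1=1/3
M: M0=0, M1=1/3, M2=0
seg 0: a=4, c=M0/2=0, d=(M1−M0)/(6·3)=1/54, b=Δ0−h0·(2M0+M1)/6=-3/2
seg 1: a=0, c=M1/2=1/6, d=(M2−M1)/(6·3)=-1/54, b=Δ1−h1·(2M1+M2)/6=-1
t_q=9/2 → seg 1, τ=3/2; S=0+-1·τ+1/6·τ²+-1/54·τ³=-19/16

  seg 0: a=4 b=-3/2 c=0 d=1/54
  seg 1: a=0 b=-1 c=1/6 d=-1/54
S(9/2) = -19/16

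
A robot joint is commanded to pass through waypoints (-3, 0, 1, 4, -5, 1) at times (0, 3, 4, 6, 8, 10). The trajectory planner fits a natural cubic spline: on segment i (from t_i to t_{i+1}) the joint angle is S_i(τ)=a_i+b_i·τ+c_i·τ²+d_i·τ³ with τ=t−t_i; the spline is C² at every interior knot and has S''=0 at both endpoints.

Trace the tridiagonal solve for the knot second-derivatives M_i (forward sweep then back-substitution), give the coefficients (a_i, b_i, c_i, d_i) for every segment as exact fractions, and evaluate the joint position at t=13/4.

Δ: Δ0=1, Δ1=1, Δ2=3/2, Δ3=-9/2, Δ4=3
row 1: diag=8, rhs=0; c'=1/8, d'=0
row 2: denom=6−1·1/8=47/8; d'=(3−1·0)/(47/8)=24/47
row 3: denom=8−2·16/47=344/47; d'=(-36−2·24/47)/(344/47)=-435/86
row 4: denom=8−2·47/172=641/86; d'=(45−2·-435/86)/(641/86)=4740/641
back: M4=4740/641
back: M3=-435/86−47/172·4740/641=-9075/1282
back: M2=24/47−16/47·-9075/1282=1872/641
back: M1=0−1/8·1872/641=-234/641
M: M0=0, M1=-234/641, M2=1872/641, M3=-9075/1282, M4=4740/641, M5=0
seg 0: a=-3, c=M0/2=0, d=(M1−M0)/(6·3)=-13/641, b=Δ0−h0·(2M0+M1)/6=758/641
seg 1: a=0, c=M1/2=-117/641, d=(M2−M1)/(6·1)=351/641, b=Δ1−h1·(2M1+M2)/6=407/641
seg 2: a=1, c=M2/2=936/641, d=(M3−M2)/(6·2)=-4273/5128, b=Δ2−h2·(2M2+M3)/6=1226/641
seg 3: a=4, c=M3/2=-9075/2564, d=(M4−M3)/(6·2)=6185/5128, b=Δ3−h3·(2M3+M4)/6=-2879/1282
seg 4: a=-5, c=M4/2=2370/641, d=(M5−M4)/(6·2)=-395/641, b=Δ4−h4·(2M4+M5)/6=-1237/641
t_q=13/4 → seg 1, τ=1/4; S=0+407/641·τ+-117/641·τ²+351/641·τ³=6395/41024

  seg 0: a=-3 b=758/641 c=0 d=-13/641
  seg 1: a=0 b=407/641 c=-117/641 d=351/641
  seg 2: a=1 b=1226/641 c=936/641 d=-4273/5128
  seg 3: a=4 b=-2879/1282 c=-9075/2564 d=6185/5128
  seg 4: a=-5 b=-1237/641 c=2370/641 d=-395/641
S(13/4) = 6395/41024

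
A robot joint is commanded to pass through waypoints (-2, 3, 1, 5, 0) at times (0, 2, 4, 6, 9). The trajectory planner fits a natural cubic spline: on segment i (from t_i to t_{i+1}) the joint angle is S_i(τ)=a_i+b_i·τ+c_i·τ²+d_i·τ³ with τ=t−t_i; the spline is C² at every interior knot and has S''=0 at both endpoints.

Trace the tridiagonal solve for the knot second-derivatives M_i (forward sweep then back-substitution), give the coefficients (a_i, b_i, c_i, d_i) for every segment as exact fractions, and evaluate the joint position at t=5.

  seg 0: a=-2 b=788/213 c=0 d=-511/1704
  seg 1: a=3 b=43/426 c=-511/284 d=133/213
  seg 2: a=1 b=169/426 c=553/284 d=-122/213
  seg 3: a=5 b=559/426 c=-423/284 d=47/284
S(5) = 787/284

Δ: Δ0=5/2, Δ1=-1, Δ2=2, Δ3=-5/3
row 1: diag=8, rhs=-21; c'=1/4, d'=-21/8
row 2: denom=8−2·1/4=15/2; d'=(18−2·-21/8)/(15/2)=31/10
row 3: denom=10−2·4/15=142/15; d'=(-22−2·31/10)/(142/15)=-423/142
back: M3=-423/142
back: M2=31/10−4/15·-423/142=553/142
back: M1=-21/8−1/4·553/142=-511/142
M: M0=0, M1=-511/142, M2=553/142, M3=-423/142, M4=0
seg 0: a=-2, c=M0/2=0, d=(M1−M0)/(6·2)=-511/1704, b=Δ0−h0·(2M0+M1)/6=788/213
seg 1: a=3, c=M1/2=-511/284, d=(M2−M1)/(6·2)=133/213, b=Δ1−h1·(2M1+M2)/6=43/426
seg 2: a=1, c=M2/2=553/284, d=(M3−M2)/(6·2)=-122/213, b=Δ2−h2·(2M2+M3)/6=169/426
seg 3: a=5, c=M3/2=-423/284, d=(M4−M3)/(6·3)=47/284, b=Δ3−h3·(2M3+M4)/6=559/426
t_q=5 → seg 2, τ=1; S=1+169/426·τ+553/284·τ²+-122/213·τ³=787/284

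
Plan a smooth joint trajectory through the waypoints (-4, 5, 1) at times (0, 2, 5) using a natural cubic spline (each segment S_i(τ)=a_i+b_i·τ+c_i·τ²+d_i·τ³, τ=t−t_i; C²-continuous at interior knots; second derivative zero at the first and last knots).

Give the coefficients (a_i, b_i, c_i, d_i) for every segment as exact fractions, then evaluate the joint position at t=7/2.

  seg 0: a=-4 b=17/3 c=0 d=-7/24
  seg 1: a=5 b=13/6 c=-7/4 d=7/36
S(7/2) = 159/32

Δ: Δ0=9/2, Δ1=-4/3
row 1: diag=10, rhs=-35; c'=3/10, d'=-7/2
back: M1=-7/2
M: M0=0, M1=-7/2, M2=0
seg 0: a=-4, c=M0/2=0, d=(M1−M0)/(6·2)=-7/24, b=Δ0−h0·(2M0+M1)/6=17/3
seg 1: a=5, c=M1/2=-7/4, d=(M2−M1)/(6·3)=7/36, b=Δ1−h1·(2M1+M2)/6=13/6
t_q=7/2 → seg 1, τ=3/2; S=5+13/6·τ+-7/4·τ²+7/36·τ³=159/32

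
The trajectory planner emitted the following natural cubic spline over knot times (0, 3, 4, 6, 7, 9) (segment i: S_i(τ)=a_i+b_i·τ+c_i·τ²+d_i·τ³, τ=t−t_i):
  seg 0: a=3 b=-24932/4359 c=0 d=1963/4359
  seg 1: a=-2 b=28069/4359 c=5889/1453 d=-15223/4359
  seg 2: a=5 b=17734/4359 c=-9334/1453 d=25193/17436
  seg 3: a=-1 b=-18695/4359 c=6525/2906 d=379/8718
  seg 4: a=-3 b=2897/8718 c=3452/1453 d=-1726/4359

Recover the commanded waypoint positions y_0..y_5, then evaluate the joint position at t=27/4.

y_0=3 y_1=-2 y_2=5 y_3=-1 y_4=-3 y_5=4
S(27/4) = -545913/185984

y_0 = S_0(0) = a_0 = 3
y_1 = S_1(0) = a_1 = -2
y_2 = S_2(0) = a_2 = 5
y_3 = S_3(0) = a_3 = -1
y_4 = S_4(0) = a_4 = -3
y_5 = S_4(2) = 4
t_q=27/4 is in segment 3 (τ=3/4); S_3(τ)=-545913/185984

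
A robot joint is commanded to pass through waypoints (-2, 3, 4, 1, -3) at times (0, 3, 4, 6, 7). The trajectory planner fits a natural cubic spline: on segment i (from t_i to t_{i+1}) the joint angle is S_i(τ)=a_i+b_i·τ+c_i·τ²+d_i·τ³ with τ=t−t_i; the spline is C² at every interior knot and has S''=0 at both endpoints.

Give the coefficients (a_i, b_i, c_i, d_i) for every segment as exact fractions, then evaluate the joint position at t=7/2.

  seg 0: a=-2 b=676/375 c=0 d=-17/1125
  seg 1: a=3 b=523/375 c=-17/125 d=-97/375
  seg 2: a=4 b=26/75 c=-114/125 d=-17/3000
  seg 3: a=1 b=-2527/750 c=-473/500 d=473/1500
S(7/2) = 3631/1000

Δ: Δ0=5/3, Δ1=1, Δ2=-3/2, Δ3=-4
row 1: diag=8, rhs=-4; c'=1/8, d'=-1/2
row 2: denom=6−1·1/8=47/8; d'=(-15−1·-1/2)/(47/8)=-116/47
row 3: denom=6−2·16/47=250/47; d'=(-15−2·-116/47)/(250/47)=-473/250
back: M3=-473/250
back: M2=-116/47−16/47·-473/250=-228/125
back: M1=-1/2−1/8·-228/125=-34/125
M: M0=0, M1=-34/125, M2=-228/125, M3=-473/250, M4=0
seg 0: a=-2, c=M0/2=0, d=(M1−M0)/(6·3)=-17/1125, b=Δ0−h0·(2M0+M1)/6=676/375
seg 1: a=3, c=M1/2=-17/125, d=(M2−M1)/(6·1)=-97/375, b=Δ1−h1·(2M1+M2)/6=523/375
seg 2: a=4, c=M2/2=-114/125, d=(M3−M2)/(6·2)=-17/3000, b=Δ2−h2·(2M2+M3)/6=26/75
seg 3: a=1, c=M3/2=-473/500, d=(M4−M3)/(6·1)=473/1500, b=Δ3−h3·(2M3+M4)/6=-2527/750
t_q=7/2 → seg 1, τ=1/2; S=3+523/375·τ+-17/125·τ²+-97/375·τ³=3631/1000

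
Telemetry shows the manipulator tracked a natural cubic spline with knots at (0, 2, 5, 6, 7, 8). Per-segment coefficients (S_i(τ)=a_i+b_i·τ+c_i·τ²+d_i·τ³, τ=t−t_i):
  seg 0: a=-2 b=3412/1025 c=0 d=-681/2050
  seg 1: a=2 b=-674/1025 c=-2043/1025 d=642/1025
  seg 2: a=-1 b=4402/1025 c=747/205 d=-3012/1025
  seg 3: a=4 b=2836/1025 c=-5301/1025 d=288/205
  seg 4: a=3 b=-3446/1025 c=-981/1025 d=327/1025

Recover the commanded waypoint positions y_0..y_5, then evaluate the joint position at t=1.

y_0 = S_0(0) = a_0 = -2
y_1 = S_1(0) = a_1 = 2
y_2 = S_2(0) = a_2 = -1
y_3 = S_3(0) = a_3 = 4
y_4 = S_4(0) = a_4 = 3
y_5 = S_4(1) = -1
t_q=1 is in segment 0 (τ=1); S_0(τ)=2043/2050

y_0=-2 y_1=2 y_2=-1 y_3=4 y_4=3 y_5=-1
S(1) = 2043/2050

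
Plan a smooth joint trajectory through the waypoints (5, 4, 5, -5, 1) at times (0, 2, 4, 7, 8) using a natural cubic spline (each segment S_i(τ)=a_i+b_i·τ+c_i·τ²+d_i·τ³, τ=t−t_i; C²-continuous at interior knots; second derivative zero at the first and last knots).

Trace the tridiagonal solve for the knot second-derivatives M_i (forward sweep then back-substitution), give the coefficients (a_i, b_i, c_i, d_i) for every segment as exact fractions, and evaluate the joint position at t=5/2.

Δ: Δ0=-1/2, Δ1=1/2, Δ2=-10/3, Δ3=6
row 1: diag=8, rhs=6; c'=1/4, d'=3/4
row 2: denom=10−2·1/4=19/2; d'=(-23−2·3/4)/(19/2)=-49/19
row 3: denom=8−3·6/19=134/19; d'=(56−3·-49/19)/(134/19)=1211/134
back: M3=1211/134
back: M2=-49/19−6/19·1211/134=-364/67
back: M1=3/4−1/4·-364/67=565/268
M: M0=0, M1=565/268, M2=-364/67, M3=1211/134, M4=0
seg 0: a=5, c=M0/2=0, d=(M1−M0)/(6·2)=565/3216, b=Δ0−h0·(2M0+M1)/6=-967/804
seg 1: a=4, c=M1/2=565/536, d=(M2−M1)/(6·2)=-2021/3216, b=Δ1−h1·(2M1+M2)/6=182/201
seg 2: a=5, c=M2/2=-182/67, d=(M3−M2)/(6·3)=1939/2412, b=Δ2−h2·(2M2+M3)/6=-1945/804
seg 3: a=-5, c=M3/2=1211/268, d=(M4−M3)/(6·1)=-1211/804, b=Δ3−h3·(2M3+M4)/6=1201/402
t_q=5/2 → seg 1, τ=1/2; S=4+182/201·τ+565/536·τ²+-2021/3216·τ³=39773/8576

  seg 0: a=5 b=-967/804 c=0 d=565/3216
  seg 1: a=4 b=182/201 c=565/536 d=-2021/3216
  seg 2: a=5 b=-1945/804 c=-182/67 d=1939/2412
  seg 3: a=-5 b=1201/402 c=1211/268 d=-1211/804
S(5/2) = 39773/8576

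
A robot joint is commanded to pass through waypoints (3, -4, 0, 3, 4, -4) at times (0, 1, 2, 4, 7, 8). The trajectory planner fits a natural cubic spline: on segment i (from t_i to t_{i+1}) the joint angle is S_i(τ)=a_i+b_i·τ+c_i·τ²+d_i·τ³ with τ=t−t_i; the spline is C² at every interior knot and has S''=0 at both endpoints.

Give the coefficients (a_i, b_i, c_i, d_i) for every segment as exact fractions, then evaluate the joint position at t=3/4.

Δ: Δ0=-7, Δ1=4, Δ2=3/2, Δ3=1/3, Δ4=-8
row 1: diag=4, rhs=66; c'=1/4, d'=33/2
row 2: denom=6−1·1/4=23/4; d'=(-15−1·33/2)/(23/4)=-126/23
row 3: denom=10−2·8/23=214/23; d'=(-7−2·-126/23)/(214/23)=91/214
row 4: denom=8−3·69/214=1505/214; d'=(-50−3·91/214)/(1505/214)=-10973/1505
back: M4=-10973/1505
back: M3=91/214−69/214·-10973/1505=4178/1505
back: M2=-126/23−8/23·4178/1505=-9698/1505
back: M1=33/2−1/4·-9698/1505=27257/1505
M: M0=0, M1=27257/1505, M2=-9698/1505, M3=4178/1505, M4=-10973/1505, M5=0
seg 0: a=3, c=M0/2=0, d=(M1−M0)/(6·1)=27257/9030, b=Δ0−h0·(2M0+M1)/6=-90467/9030
seg 1: a=-4, c=M1/2=27257/3010, d=(M2−M1)/(6·1)=-7391/1806, b=Δ1−h1·(2M1+M2)/6=-4348/4515
seg 2: a=0, c=M2/2=-4849/1505, d=(M3−M2)/(6·2)=3469/4515, b=Δ2−h2·(2M2+M3)/6=6283/1290
seg 3: a=3, c=M3/2=2089/1505, d=(M4−M3)/(6·3)=-15151/27090, b=Δ3−h3·(2M3+M4)/6=10861/9030
seg 4: a=4, c=M4/2=-10973/3010, d=(M5−M4)/(6·1)=10973/9030, b=Δ4−h4·(2M4+M5)/6=-25147/4515
t_q=3/4 → seg 0, τ=3/4; S=3+-90467/9030·τ+0·τ²+27257/9030·τ³=-89177/27520

  seg 0: a=3 b=-90467/9030 c=0 d=27257/9030
  seg 1: a=-4 b=-4348/4515 c=27257/3010 d=-7391/1806
  seg 2: a=0 b=6283/1290 c=-4849/1505 d=3469/4515
  seg 3: a=3 b=10861/9030 c=2089/1505 d=-15151/27090
  seg 4: a=4 b=-25147/4515 c=-10973/3010 d=10973/9030
S(3/4) = -89177/27520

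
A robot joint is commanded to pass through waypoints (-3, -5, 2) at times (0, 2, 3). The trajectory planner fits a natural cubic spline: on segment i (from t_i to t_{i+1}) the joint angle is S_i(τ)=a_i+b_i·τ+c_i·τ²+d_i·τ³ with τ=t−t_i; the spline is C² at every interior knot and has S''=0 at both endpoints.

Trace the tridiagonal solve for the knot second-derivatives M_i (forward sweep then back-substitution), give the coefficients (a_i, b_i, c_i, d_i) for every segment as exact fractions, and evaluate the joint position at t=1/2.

Δ: Δ0=-1, Δ1=7
row 1: diag=6, rhs=48; c'=1/6, d'=8
back: M1=8
M: M0=0, M1=8, M2=0
seg 0: a=-3, c=M0/2=0, d=(M1−M0)/(6·2)=2/3, b=Δ0−h0·(2M0+M1)/6=-11/3
seg 1: a=-5, c=M1/2=4, d=(M2−M1)/(6·1)=-4/3, b=Δ1−h1·(2M1+M2)/6=13/3
t_q=1/2 → seg 0, τ=1/2; S=-3+-11/3·τ+0·τ²+2/3·τ³=-19/4

  seg 0: a=-3 b=-11/3 c=0 d=2/3
  seg 1: a=-5 b=13/3 c=4 d=-4/3
S(1/2) = -19/4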